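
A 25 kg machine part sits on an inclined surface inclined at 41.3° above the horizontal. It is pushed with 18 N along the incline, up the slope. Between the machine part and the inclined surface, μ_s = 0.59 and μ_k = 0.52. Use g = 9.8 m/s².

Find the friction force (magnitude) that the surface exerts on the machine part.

f ≈ 95.7 N (up the incline)

Perpendicular to the surface, N = m g cos θ = 25·9.8·cos 41.3° = 184.1 N.
The friction needed for equilibrium is m g sin θ − P = 161.7 − 18 = 143.7 N, measured positive up-slope.
Maximum static friction available: μ_s N = 0.59 × 184.1 = 108.6 N.
Since |143.7| > 108.6 N, static friction cannot hold it; the machine part slides down the incline and kinetic friction applies: f = μ_k N = 0.52 × 184.1 = 95.7 N.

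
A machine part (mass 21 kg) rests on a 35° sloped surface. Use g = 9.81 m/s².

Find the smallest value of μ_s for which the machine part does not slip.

μ_s,min ≈ 0.7

At the slip threshold m g sin θ = μ_s m g cos θ, so μ_s,min = tan θ.
μ_s,min = tan 35° = 0.7.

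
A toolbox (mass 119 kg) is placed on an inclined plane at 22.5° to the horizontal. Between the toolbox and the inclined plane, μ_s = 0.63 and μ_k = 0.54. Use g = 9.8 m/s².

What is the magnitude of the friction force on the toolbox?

Normal force: N = m g cos θ = 119 × 9.8 × cos 22.5° = 1077 N.
For equilibrium along the incline, friction must balance the weight component: f = m g sin θ = 446.3 N up the slope.
Maximum static friction available: μ_s N = 0.63 × 1077 = 678.8 N.
Since |446.3| ≤ 678.8 N, the toolbox remains in static equilibrium and friction takes exactly the required value.

f ≈ 446 N (up the incline)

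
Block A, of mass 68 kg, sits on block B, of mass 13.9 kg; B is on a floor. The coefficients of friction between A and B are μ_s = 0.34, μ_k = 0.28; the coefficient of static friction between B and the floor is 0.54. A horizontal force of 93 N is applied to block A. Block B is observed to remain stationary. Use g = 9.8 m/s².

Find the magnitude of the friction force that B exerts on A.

f ≈ 93 N

Normal force at the A–B interface: N₁ = m_A g = 666.4 N.
Maximum static friction on A from B: μ_s N₁ = 0.34×666.4 = 226.6 N.
Since P = 93 N ≤ 226.6 N, A does not slip on B; friction on A equals P = 93 N.
B experiences an equal 93 N forward from A (third law). B is in equilibrium, so the floor supplies f₂ = 93 N of static friction (limit μ_s(m_A+m_B)g = 433.4 N, not exceeded).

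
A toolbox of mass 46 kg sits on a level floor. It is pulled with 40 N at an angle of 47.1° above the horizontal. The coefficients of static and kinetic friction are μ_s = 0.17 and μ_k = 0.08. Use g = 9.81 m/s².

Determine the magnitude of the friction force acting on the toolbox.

f ≈ 27.2 N

Vertical equilibrium gives N = m g − P sin α = 422 N.
The horizontal driving force is P cos α = 27.23 N, so equilibrium needs friction f = 27.23 N.
The static-friction limit is μ_s N = 71.73 N.
Since 27.23 N does not exceed the limit, the toolbox stays at rest and f = 27.2 N.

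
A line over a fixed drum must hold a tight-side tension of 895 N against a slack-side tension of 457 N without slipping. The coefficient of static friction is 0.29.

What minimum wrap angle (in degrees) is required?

T₂/T₁ = e^{μβ} → β = ln(T₂/T₁)/μ.
β = ln(895/457)/0.29 = 0.6721/0.29 = 2.318 rad.
In degrees: β = 2.318 × 180/π = 133°.

β_min ≈ 133°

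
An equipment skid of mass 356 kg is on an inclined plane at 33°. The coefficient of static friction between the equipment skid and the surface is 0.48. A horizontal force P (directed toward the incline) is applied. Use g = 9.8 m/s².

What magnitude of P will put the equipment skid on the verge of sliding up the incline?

At impending motion up the slope, friction acts down-slope at its limit: f = μ_s N.
Perpendicular to the incline: N = m g cos θ + P sin θ.
Along the incline: P cos θ = m g sin θ + μ_s N = m g sin θ + μ_s (m g cos θ + P sin θ).
Solving, P (cos θ − μ_s sin θ) = m g (sin θ + μ_s cos θ), so P = 356×9.8×(sin 33° + 0.48 cos 33°)/(cos 33° − 0.48 sin 33°) = 3490×0.9472/0.5772 = 5720 N.

P ≈ 5720 N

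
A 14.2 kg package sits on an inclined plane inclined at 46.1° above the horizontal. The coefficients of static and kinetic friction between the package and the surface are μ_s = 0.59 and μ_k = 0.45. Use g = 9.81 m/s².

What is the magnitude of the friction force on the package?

f ≈ 43.5 N (up the incline)

Perpendicular to the surface, N = m g cos θ = 14.2·9.81·cos 46.1° = 96.59 N.
Along the slope the weight component is m g sin θ = 100.4 N; friction must supply exactly this, acting up-slope.
The static-friction ceiling is μ_s N = 0.59 × 96.59 = 56.99 N.
Since |100.4| > 56.99 N, static friction cannot hold it; the package slides down the incline and kinetic friction applies: f = μ_k N = 0.45 × 96.59 = 43.5 N.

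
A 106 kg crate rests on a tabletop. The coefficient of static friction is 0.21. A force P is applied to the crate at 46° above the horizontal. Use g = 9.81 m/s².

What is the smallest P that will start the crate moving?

P ≈ 258 N

N = m g − P sin α (the pull lifts the crate).
At impending slip, P cos α = μ_s N = μ_s (m g − P sin α).
Solving: P (cos α + μ_s sin α) = μ_s m g → P = 0.21×1040/(cos 46° + 0.21 sin 46°) = 218/0.8457 = 258 N.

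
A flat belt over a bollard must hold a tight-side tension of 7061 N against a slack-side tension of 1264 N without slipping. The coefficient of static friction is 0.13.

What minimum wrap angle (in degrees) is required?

β_min ≈ 758°

T₂/T₁ = e^{μβ} → β = ln(T₂/T₁)/μ.
β = ln(7061/1264)/0.13 = 1.72/0.13 = 13.23 rad.
In degrees: β = 13.23 × 180/π = 758°.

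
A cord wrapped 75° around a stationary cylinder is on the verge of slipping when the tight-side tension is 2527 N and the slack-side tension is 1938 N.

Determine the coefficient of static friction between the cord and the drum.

μ ≈ 0.203

T₂/T₁ = e^{μβ} → μ = ln(T₂/T₁)/β.
β = 75° = 1.309 rad.
μ = ln(2527/1938)/1.309 = ln(1.304)/1.309 = 0.203.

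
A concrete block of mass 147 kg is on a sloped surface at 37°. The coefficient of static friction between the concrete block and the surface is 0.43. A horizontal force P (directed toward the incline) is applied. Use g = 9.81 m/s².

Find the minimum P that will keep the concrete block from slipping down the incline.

P_min ≈ 352 N

The concrete block tends to slide down (tan θ > μ_s), so at the point of impending slip friction acts up-slope at its limit: f = μ_s N.
Perpendicular to the incline: N = m g cos θ + P sin θ.
Along the incline: P cos θ + μ_s N = m g sin θ, i.e. P cos θ + μ_s (m g cos θ + P sin θ) = m g sin θ.
Solving, P (cos θ + μ_s sin θ) = m g (sin θ − μ_s cos θ), so P = 1440×0.2584/1.057 = 352 N.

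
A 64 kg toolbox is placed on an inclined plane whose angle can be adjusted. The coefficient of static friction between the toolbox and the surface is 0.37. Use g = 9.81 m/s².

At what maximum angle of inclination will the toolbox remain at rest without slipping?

At the slip threshold, m g sin θ = μ_s · m g cos θ, so tan θ = μ_s.
θ_max = arctan(0.37) = 20.3°.

θ_max ≈ 20.3°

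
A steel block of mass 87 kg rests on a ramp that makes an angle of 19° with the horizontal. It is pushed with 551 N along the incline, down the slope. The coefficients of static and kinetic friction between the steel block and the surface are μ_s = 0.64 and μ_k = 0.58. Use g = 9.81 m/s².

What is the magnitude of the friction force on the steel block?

Perpendicular to the surface, N = m g cos θ = 87·9.81·cos 19° = 807 N.
For equilibrium along the incline the friction force must supply f = m g sin θ + P = 277.9 + 551 = 828.9 N (positive meaning up-slope).
Static friction can supply at most μ_s N = 516.5 N.
|828.9| exceeds 516.5 N, so the steel block slips down-slope; friction is kinetic, f = μ_k N = 0.58×807 = 468 N.

f ≈ 468 N (up the incline)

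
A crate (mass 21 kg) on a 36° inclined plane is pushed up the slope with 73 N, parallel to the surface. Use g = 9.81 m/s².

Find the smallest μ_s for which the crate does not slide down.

μ_s,min ≈ 0.289

N = m g cos θ = 166.7 N.
Friction must make up the shortfall along the incline: f = m g sin θ − P = 121.1 − 73 = 48.09 N.
At the threshold f = μ_s N, so μ_s,min = 48.09/166.7 = 0.289.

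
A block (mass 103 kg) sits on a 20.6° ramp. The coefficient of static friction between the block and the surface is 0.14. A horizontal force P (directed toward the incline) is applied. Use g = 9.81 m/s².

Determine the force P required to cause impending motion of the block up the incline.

At impending motion up the slope, friction acts down-slope at its limit: f = μ_s N.
Perpendicular to the incline: N = m g cos θ + P sin θ.
Along the incline: P cos θ = m g sin θ + μ_s N = m g sin θ + μ_s (m g cos θ + P sin θ).
Solving, P (cos θ − μ_s sin θ) = m g (sin θ + μ_s cos θ), so P = 103×9.81×(sin 20.6° + 0.14 cos 20.6°)/(cos 20.6° − 0.14 sin 20.6°) = 1010×0.4829/0.8868 = 550 N.

P ≈ 550 N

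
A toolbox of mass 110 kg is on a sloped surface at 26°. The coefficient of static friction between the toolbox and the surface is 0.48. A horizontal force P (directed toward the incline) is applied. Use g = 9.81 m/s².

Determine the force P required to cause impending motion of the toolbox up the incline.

P ≈ 1360 N

At impending motion up the slope, friction acts down-slope at its limit: f = μ_s N.
Perpendicular to the incline: N = m g cos θ + P sin θ.
Along the incline: P cos θ = m g sin θ + μ_s N = m g sin θ + μ_s (m g cos θ + P sin θ).
Solving, P (cos θ − μ_s sin θ) = m g (sin θ + μ_s cos θ), so P = 110×9.81×(sin 26° + 0.48 cos 26°)/(cos 26° − 0.48 sin 26°) = 1080×0.8698/0.6884 = 1360 N.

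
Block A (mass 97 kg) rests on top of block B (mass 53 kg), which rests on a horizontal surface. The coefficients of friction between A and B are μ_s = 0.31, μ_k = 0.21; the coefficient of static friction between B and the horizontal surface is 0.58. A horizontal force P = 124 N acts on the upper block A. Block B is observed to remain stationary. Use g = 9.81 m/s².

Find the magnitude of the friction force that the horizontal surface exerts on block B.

Normal force at the A–B interface: N₁ = m_A g = 951.6 N.
So the A–B interface can sustain at most μ_s N₁ = 295 N of static friction.
Since P = 124 N ≤ 295 N, A does not slip on B; friction on A equals P = 124 N.
B experiences an equal 124 N forward from A (third law). B is in equilibrium, so the floor supplies f₂ = 124 N of static friction (limit μ_s(m_A+m_B)g = 853.5 N, not exceeded).

f ≈ 124 N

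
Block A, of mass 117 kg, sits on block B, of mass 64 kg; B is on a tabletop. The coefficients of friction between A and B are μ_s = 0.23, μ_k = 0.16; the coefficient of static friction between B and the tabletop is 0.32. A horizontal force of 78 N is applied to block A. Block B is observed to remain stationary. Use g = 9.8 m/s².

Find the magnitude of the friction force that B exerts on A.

f ≈ 78 N

Between the blocks, N₁ = m_A g = 1147 N.
So the A–B interface can sustain at most μ_s N₁ = 263.7 N of static friction.
Since P = 78 N ≤ 263.7 N, A does not slip on B; friction on A equals P = 78 N.
By Newton's third law B feels 78 N forward from A. With B stationary, the floor's static friction on B balances it: f₂ = 78 N (well within μ_s(m_A+m_B)g = 567.6 N).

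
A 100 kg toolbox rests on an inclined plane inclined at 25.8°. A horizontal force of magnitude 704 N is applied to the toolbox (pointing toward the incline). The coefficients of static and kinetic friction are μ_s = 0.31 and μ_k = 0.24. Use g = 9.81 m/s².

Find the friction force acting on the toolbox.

f ≈ 207 N (down the incline)

Resolve perpendicular to the incline: N = m g cos θ + P sin θ = 100×9.81×cos 25.8° + 704×sin 25.8° = 1190 N.
Along the incline, the net driving force (taking up-slope positive) is P cos θ − m g sin θ = 633.8 − 427 = 206.9 N, so equilibrium requires friction f = -206.9 N (down-slope).
Maximum static friction: μ_s N = 0.31 × 1190 = 368.8 N.
|f_req| = 206.9 ≤ 368.8 N → the toolbox is in equilibrium; friction equals the required value.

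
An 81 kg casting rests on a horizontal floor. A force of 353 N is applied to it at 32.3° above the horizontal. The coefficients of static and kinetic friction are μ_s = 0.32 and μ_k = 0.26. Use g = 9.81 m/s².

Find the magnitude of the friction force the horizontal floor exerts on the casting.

The vertical component of P reduces the normal force: N = m g − P sin α = 794.6 − 188.6 = 606 N.
Horizontally, friction must balance P cos α = 298.4 N.
μ_s N = 0.32 × 606 = 193.9 N.
298.4 > 193.9 N → the casting slides; f = μ_k N = 0.26×606 = 158 N.

f ≈ 158 N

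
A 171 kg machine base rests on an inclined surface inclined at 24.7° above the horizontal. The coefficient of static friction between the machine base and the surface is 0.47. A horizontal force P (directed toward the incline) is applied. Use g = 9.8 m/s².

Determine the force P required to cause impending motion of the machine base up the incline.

At impending motion up the slope, friction acts down-slope at its limit: f = μ_s N.
Perpendicular to the incline: N = m g cos θ + P sin θ.
Along the incline: P cos θ = m g sin θ + μ_s N = m g sin θ + μ_s (m g cos θ + P sin θ).
Solving, P (cos θ − μ_s sin θ) = m g (sin θ + μ_s cos θ), so P = 171×9.8×(sin 24.7° + 0.47 cos 24.7°)/(cos 24.7° − 0.47 sin 24.7°) = 1680×0.8449/0.7121 = 1990 N.

P ≈ 1990 N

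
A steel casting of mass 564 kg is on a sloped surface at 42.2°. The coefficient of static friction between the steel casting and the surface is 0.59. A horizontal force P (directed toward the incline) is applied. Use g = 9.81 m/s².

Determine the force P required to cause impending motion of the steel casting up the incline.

At impending motion up the slope, friction acts down-slope at its limit: f = μ_s N.
Perpendicular to the incline: N = m g cos θ + P sin θ.
Along the incline: P cos θ = m g sin θ + μ_s N = m g sin θ + μ_s (m g cos θ + P sin θ).
Solving, P (cos θ − μ_s sin θ) = m g (sin θ + μ_s cos θ), so P = 564×9.81×(sin 42.2° + 0.59 cos 42.2°)/(cos 42.2° − 0.59 sin 42.2°) = 5530×1.109/0.3445 = 17800 N.

P ≈ 17800 N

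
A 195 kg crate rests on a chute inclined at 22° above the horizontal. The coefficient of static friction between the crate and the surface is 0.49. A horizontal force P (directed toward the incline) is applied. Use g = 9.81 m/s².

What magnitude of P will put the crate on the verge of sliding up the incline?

At impending motion up the slope, friction acts down-slope at its limit: f = μ_s N.
Perpendicular to the incline: N = m g cos θ + P sin θ.
Along the incline: P cos θ = m g sin θ + μ_s N = m g sin θ + μ_s (m g cos θ + P sin θ).
Solving, P (cos θ − μ_s sin θ) = m g (sin θ + μ_s cos θ), so P = 195×9.81×(sin 22° + 0.49 cos 22°)/(cos 22° − 0.49 sin 22°) = 1910×0.8289/0.7436 = 2130 N.

P ≈ 2130 N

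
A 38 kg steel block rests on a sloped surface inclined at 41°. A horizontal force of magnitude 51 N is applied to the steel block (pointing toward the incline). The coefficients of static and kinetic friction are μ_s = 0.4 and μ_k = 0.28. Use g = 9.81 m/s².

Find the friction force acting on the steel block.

Normal direction: N = m g cos θ + P sin θ = 314.8 N.
Parallel to the incline: P cos θ − m g sin θ = 38.49 − 244.6 = -206.1 N; the friction needed to balance this is 206.1 N acting up the slope.
Maximum static friction: μ_s N = 0.4 × 314.8 = 125.9 N.
|f_req| = 206.1 > 125.9 N → the steel block slides down the incline; f = μ_k N = 0.28 × 314.8 = 88.1 N.

f ≈ 88.1 N (up the incline)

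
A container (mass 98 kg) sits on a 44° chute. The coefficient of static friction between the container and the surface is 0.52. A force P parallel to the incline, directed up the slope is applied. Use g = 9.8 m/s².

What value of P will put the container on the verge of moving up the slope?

At impending motion up the slope, friction acts down-slope at its limit: f = μ_s N.
P is parallel to the surface, so N = m g cos θ = 691 N.
Along the incline: P = m g sin θ + μ_s N = 667 + 0.52×691 = 1030 N.

P ≈ 1030 N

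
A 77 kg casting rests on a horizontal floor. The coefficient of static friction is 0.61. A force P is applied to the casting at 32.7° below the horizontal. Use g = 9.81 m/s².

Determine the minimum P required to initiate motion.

P ≈ 900 N

N = m g + P sin α (the push presses the casting into the horizontal floor).
At impending slip, P cos α = μ_s N = μ_s (m g + P sin α).
Solving: P (cos α − μ_s sin α) = μ_s m g → P = 0.61×755/(cos 32.7° − 0.61 sin 32.7°) = 461/0.512 = 900 N.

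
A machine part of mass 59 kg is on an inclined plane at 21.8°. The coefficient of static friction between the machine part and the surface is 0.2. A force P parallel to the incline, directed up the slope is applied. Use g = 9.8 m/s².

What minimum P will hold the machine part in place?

P_min ≈ 107 N

The machine part tends to slide down (tan θ > μ_s), so at the point of impending slip friction acts up-slope at its limit: f = μ_s N.
P is parallel to the surface, so N = m g cos θ = 537 N.
Along the incline: P + μ_s N = m g sin θ, so P = 215 − 0.2×537 = 107 N.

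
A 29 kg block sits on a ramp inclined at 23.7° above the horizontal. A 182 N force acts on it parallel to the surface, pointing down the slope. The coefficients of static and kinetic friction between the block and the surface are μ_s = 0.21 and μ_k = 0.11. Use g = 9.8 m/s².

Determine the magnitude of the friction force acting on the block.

f ≈ 28.6 N (up the incline)

The normal reaction is N = m g cos θ = 260.2 N.
Parallel to the incline, ΣF = 0 gives f = m g sin θ + P = 114.2 + 182 = 296.2 N (up-slope positive).
Static friction can supply at most μ_s N = 54.65 N.
|296.2| exceeds 54.65 N, so the block slips down-slope; friction is kinetic, f = μ_k N = 0.11×260.2 = 28.6 N.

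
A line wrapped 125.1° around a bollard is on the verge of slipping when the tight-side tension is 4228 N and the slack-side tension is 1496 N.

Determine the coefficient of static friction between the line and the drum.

μ ≈ 0.476

T₂/T₁ = e^{μβ} → μ = ln(T₂/T₁)/β.
β = 125.1° = 2.183 rad.
μ = ln(4228/1496)/2.183 = ln(2.826)/2.183 = 0.476.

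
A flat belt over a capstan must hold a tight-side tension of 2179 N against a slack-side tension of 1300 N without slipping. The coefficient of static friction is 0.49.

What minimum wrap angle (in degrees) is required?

β_min ≈ 60.4°

T₂/T₁ = e^{μβ} → β = ln(T₂/T₁)/μ.
β = ln(2179/1300)/0.49 = 0.5165/0.49 = 1.054 rad.
In degrees: β = 1.054 × 180/π = 60.4°.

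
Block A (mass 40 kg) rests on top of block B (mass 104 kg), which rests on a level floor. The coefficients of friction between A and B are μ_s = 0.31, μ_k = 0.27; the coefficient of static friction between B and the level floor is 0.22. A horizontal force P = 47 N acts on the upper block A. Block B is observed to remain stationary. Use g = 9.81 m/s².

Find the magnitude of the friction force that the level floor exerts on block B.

The normal force B exerts on A is simply A's weight, N₁ = 392.4 N.
Maximum static friction on A from B: μ_s N₁ = 0.31×392.4 = 121.6 N.
Since P = 47 N ≤ 121.6 N, A does not slip on B; friction on A equals P = 47 N.
B experiences an equal 47 N forward from A (third law). B is in equilibrium, so the floor supplies f₂ = 47 N of static friction (limit μ_s(m_A+m_B)g = 310.8 N, not exceeded).

f ≈ 47 N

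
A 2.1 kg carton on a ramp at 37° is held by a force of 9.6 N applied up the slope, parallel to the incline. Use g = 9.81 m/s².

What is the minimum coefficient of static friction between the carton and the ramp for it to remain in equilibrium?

μ_s,min ≈ 0.17

N = m g cos θ = 16.45 N.
Friction must make up the shortfall along the incline: f = m g sin θ − P = 12.4 − 9.6 = 2.798 N.
At the threshold f = μ_s N, so μ_s,min = 2.798/16.45 = 0.17.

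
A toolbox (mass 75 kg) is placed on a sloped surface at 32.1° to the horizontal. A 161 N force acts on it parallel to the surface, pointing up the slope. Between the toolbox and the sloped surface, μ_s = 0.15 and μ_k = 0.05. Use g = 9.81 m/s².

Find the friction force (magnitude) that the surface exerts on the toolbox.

The normal reaction is N = m g cos θ = 623.3 N.
For equilibrium along the incline the friction force must supply f = m g sin θ − P = 391 − 161 = 230 N (positive meaning up-slope).
Static friction can supply at most μ_s N = 93.49 N.
|230| exceeds 93.49 N, so the toolbox slips down-slope; friction is kinetic, f = μ_k N = 0.05×623.3 = 31.2 N.

f ≈ 31.2 N (up the incline)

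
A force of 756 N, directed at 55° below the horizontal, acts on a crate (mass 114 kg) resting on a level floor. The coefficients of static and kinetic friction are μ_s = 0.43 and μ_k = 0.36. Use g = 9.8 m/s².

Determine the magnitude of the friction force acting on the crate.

The vertical component of P adds to the normal force: N = m g + P sin α = 1117 + 619.3 = 1736 N.
Horizontally, friction must balance P cos α = 433.6 N.
The static-friction limit is μ_s N = 746.7 N.
433.6 ≤ 746.7 N → static; friction equals the required 434 N.

f ≈ 434 N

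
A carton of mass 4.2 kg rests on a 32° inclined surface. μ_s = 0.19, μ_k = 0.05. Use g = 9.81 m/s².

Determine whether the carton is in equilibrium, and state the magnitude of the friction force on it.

N = m g cos θ = 34.9 N.
Down-slope weight component: m g sin θ = 21.8 N.
μ_s N = 6.64 N.
21.8 > 6.64 N, so it slides; kinetic friction f = μ_k N = 0.05×34.9 = 1.75 N.

f ≈ 1.75 N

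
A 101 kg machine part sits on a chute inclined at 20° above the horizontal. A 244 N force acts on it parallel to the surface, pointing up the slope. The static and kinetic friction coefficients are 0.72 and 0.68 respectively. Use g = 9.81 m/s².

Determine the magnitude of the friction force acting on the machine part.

f ≈ 94.9 N (up the incline)

The normal reaction is N = m g cos θ = 931.1 N.
Parallel to the incline, ΣF = 0 gives f = m g sin θ − P = 338.9 − 244 = 94.88 N (up-slope positive).
The static-friction ceiling is μ_s N = 0.72 × 931.1 = 670.4 N.
Since |94.88| ≤ 670.4 N, no slip — friction simply equals what equilibrium demands.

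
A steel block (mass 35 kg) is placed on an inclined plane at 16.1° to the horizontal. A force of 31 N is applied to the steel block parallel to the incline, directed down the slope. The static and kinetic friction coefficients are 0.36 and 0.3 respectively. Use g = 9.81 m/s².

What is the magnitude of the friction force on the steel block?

f ≈ 99 N (up the incline)

Normal force: N = m g cos θ = 35 × 9.81 × cos 16.1° = 329.9 N.
For equilibrium along the incline the friction force must supply f = m g sin θ + P = 95.22 + 31 = 126.2 N (positive meaning up-slope).
The static-friction ceiling is μ_s N = 0.36 × 329.9 = 118.8 N.
|126.2| exceeds 118.8 N, so the steel block slips down-slope; friction is kinetic, f = μ_k N = 0.3×329.9 = 99 N.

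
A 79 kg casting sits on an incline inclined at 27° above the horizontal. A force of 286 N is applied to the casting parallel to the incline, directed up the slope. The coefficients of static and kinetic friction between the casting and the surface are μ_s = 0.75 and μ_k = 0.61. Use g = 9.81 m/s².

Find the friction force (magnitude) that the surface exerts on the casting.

Perpendicular to the surface, N = m g cos θ = 79·9.81·cos 27° = 690.5 N.
For equilibrium along the incline the friction force must supply f = m g sin θ − P = 351.8 − 286 = 65.84 N (positive meaning up-slope).
The static-friction ceiling is μ_s N = 0.75 × 690.5 = 517.9 N.
Since |65.84| ≤ 517.9 N, static friction is sufficient; f equals the required value, not μ_s N.

f ≈ 65.8 N (up the incline)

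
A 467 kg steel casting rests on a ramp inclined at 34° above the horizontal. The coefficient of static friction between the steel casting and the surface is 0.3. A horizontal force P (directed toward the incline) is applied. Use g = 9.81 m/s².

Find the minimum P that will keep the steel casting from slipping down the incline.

P_min ≈ 1430 N

The steel casting tends to slide down (tan θ > μ_s), so at the point of impending slip friction acts up-slope at its limit: f = μ_s N.
Perpendicular to the incline: N = m g cos θ + P sin θ.
Along the incline: P cos θ + μ_s N = m g sin θ, i.e. P cos θ + μ_s (m g cos θ + P sin θ) = m g sin θ.
Solving, P (cos θ + μ_s sin θ) = m g (sin θ − μ_s cos θ), so P = 4580×0.3105/0.9968 = 1430 N.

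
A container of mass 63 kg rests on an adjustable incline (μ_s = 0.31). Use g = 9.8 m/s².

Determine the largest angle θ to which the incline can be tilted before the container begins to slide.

θ_max ≈ 17.2°

At the slip threshold, m g sin θ = μ_s · m g cos θ, so tan θ = μ_s.
θ_max = arctan(0.31) = 17.2°.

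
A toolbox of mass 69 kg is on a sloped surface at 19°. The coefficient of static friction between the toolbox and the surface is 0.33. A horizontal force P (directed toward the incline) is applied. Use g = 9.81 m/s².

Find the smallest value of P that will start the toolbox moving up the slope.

P ≈ 515 N

At impending motion up the slope, friction acts down-slope at its limit: f = μ_s N.
Perpendicular to the incline: N = m g cos θ + P sin θ.
Along the incline: P cos θ = m g sin θ + μ_s N = m g sin θ + μ_s (m g cos θ + P sin θ).
Solving, P (cos θ − μ_s sin θ) = m g (sin θ + μ_s cos θ), so P = 69×9.81×(sin 19° + 0.33 cos 19°)/(cos 19° − 0.33 sin 19°) = 677×0.6376/0.8381 = 515 N.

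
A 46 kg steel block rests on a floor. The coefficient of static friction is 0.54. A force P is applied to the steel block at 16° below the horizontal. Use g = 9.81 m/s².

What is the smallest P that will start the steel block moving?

P ≈ 300 N

N = m g + P sin α (the push presses the steel block into the floor).
At impending slip, P cos α = μ_s N = μ_s (m g + P sin α).
Solving: P (cos α − μ_s sin α) = μ_s m g → P = 0.54×451/(cos 16° − 0.54 sin 16°) = 244/0.8124 = 300 N.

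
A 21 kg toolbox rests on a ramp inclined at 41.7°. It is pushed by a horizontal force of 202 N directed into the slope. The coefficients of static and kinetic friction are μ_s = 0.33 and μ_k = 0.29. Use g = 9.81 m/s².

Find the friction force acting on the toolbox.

f ≈ 13.8 N (down the incline)

Resolve perpendicular to the incline: N = m g cos θ + P sin θ = 21×9.81×cos 41.7° + 202×sin 41.7° = 288.2 N.
Parallel to the incline: P cos θ − m g sin θ = 150.8 − 137 = 13.78 N; the friction needed to balance this is 13.78 N acting down the slope.
The limit of static friction is μ_s N = 95.1 N.
Since 13.78 N is within the 95.1 N limit, the toolbox stays put and friction is exactly 13.8 N.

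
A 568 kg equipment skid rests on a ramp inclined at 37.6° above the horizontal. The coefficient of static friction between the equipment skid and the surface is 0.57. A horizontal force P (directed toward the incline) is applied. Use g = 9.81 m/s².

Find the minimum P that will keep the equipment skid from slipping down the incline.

P_min ≈ 775 N

The equipment skid tends to slide down (tan θ > μ_s), so at the point of impending slip friction acts up-slope at its limit: f = μ_s N.
Perpendicular to the incline: N = m g cos θ + P sin θ.
Along the incline: P cos θ + μ_s N = m g sin θ, i.e. P cos θ + μ_s (m g cos θ + P sin θ) = m g sin θ.
Solving, P (cos θ + μ_s sin θ) = m g (sin θ − μ_s cos θ), so P = 5570×0.1585/1.14 = 775 N.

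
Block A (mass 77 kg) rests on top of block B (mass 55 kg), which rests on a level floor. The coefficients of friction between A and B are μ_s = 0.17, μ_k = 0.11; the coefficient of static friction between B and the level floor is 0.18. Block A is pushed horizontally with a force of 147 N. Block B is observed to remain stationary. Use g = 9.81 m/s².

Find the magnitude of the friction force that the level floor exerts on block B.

Normal force at the A–B interface: N₁ = m_A g = 755.4 N.
Maximum static friction on A from B: μ_s N₁ = 0.17×755.4 = 128.4 N.
Since P = 147 N > 128.4 N, A slides on B; the A–B friction is kinetic: f₁ = μ_k N₁ = 0.11×755.4 = 83.1 N.
B experiences an equal 83.1 N forward from A (third law). B is in equilibrium, so the floor supplies f₂ = 83.1 N of static friction (limit μ_s(m_A+m_B)g = 233.1 N, not exceeded).

f ≈ 83.1 N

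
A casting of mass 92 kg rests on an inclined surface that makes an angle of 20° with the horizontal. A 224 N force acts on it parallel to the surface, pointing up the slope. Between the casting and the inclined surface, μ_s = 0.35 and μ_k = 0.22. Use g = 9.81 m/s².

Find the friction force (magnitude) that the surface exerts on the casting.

f ≈ 84.7 N (up the incline)

The normal reaction is N = m g cos θ = 848.1 N.
The friction needed for equilibrium is m g sin θ − P = 308.7 − 224 = 84.68 N, measured positive up-slope.
Maximum static friction available: μ_s N = 0.35 × 848.1 = 296.8 N.
Since |84.68| ≤ 296.8 N, static friction is sufficient; f equals the required value, not μ_s N.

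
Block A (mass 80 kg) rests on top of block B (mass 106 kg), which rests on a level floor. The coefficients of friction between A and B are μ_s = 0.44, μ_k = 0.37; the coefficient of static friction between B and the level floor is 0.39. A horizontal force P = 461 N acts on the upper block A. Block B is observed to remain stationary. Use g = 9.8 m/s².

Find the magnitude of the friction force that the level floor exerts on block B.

Between the blocks, N₁ = m_A g = 784 N.
So the A–B interface can sustain at most μ_s N₁ = 345 N of static friction.
Since P = 461 N > 345 N, A slides on B; the A–B friction is kinetic: f₁ = μ_k N₁ = 0.37×784 = 290 N.
By Newton's third law B feels 290 N forward from A. With B stationary, the floor's static friction on B balances it: f₂ = 290 N (well within μ_s(m_A+m_B)g = 710.9 N).

f ≈ 290 N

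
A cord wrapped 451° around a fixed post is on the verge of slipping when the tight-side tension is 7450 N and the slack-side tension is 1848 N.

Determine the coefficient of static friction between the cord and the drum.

μ ≈ 0.177

T₂/T₁ = e^{μβ} → μ = ln(T₂/T₁)/β.
β = 451° = 7.871 rad.
μ = ln(7450/1848)/7.871 = ln(4.031)/7.871 = 0.177.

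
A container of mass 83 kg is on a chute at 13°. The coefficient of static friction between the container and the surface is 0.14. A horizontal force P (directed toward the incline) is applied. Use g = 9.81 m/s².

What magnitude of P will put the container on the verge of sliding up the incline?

P ≈ 312 N

At impending motion up the slope, friction acts down-slope at its limit: f = μ_s N.
Perpendicular to the incline: N = m g cos θ + P sin θ.
Along the incline: P cos θ = m g sin θ + μ_s N = m g sin θ + μ_s (m g cos θ + P sin θ).
Solving, P (cos θ − μ_s sin θ) = m g (sin θ + μ_s cos θ), so P = 83×9.81×(sin 13° + 0.14 cos 13°)/(cos 13° − 0.14 sin 13°) = 814×0.3614/0.9429 = 312 N.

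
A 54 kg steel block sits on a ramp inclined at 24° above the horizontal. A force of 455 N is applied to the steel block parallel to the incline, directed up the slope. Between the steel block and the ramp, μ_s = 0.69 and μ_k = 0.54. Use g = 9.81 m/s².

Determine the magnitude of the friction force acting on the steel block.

f ≈ 240 N (down the incline)

The normal reaction is N = m g cos θ = 483.9 N.
Parallel to the incline, ΣF = 0 gives f = m g sin θ − P = 215.5 − 455 = -239.5 N (up-slope positive).
Maximum static friction available: μ_s N = 0.69 × 483.9 = 333.9 N.
Since |-239.5| ≤ 333.9 N, static friction is sufficient; f equals the required value, not μ_s N.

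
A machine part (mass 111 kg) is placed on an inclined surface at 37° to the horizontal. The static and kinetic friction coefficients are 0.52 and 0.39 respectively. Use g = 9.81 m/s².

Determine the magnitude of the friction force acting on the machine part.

f ≈ 339 N (up the incline)

Normal force: N = m g cos θ = 111 × 9.81 × cos 37° = 869.6 N.
Along the slope the weight component is m g sin θ = 655.3 N; friction must supply exactly this, acting up-slope.
Maximum static friction available: μ_s N = 0.52 × 869.6 = 452.2 N.
Since |655.3| > 452.2 N, static friction cannot hold it; the machine part slides down the incline and kinetic friction applies: f = μ_k N = 0.39 × 869.6 = 339 N.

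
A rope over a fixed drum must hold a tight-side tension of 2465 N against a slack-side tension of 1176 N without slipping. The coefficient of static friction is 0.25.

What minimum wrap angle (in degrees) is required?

T₂/T₁ = e^{μβ} → β = ln(T₂/T₁)/μ.
β = ln(2465/1176)/0.25 = 0.7401/0.25 = 2.96 rad.
In degrees: β = 2.96 × 180/π = 170°.

β_min ≈ 170°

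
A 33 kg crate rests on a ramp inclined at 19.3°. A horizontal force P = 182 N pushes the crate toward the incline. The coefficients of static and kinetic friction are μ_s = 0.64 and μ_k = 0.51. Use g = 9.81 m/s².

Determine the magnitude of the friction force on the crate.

f ≈ 64.8 N (down the incline)

The horizontal push has a component P sin θ into the surface, so N = m g cos θ + P sin θ = 305.5 + 60.15 = 365.7 N.
Along the incline, the net driving force (taking up-slope positive) is P cos θ − m g sin θ = 171.8 − 107 = 64.77 N, so equilibrium requires friction f = -64.77 N (down-slope).
Maximum static friction: μ_s N = 0.64 × 365.7 = 234 N.
|f_req| = 64.77 ≤ 234 N → the crate is in equilibrium; friction equals the required value.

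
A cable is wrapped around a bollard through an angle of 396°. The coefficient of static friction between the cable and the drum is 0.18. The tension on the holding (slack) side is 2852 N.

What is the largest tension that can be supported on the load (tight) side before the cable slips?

At impending slip the capstan equation gives T₂/T₁ = e^{μβ} with β in radians.
β = 396° × π/180 = 6.912 rad.
e^{μβ} = e^{0.18×6.912} = 3.47.
T₂ = T₁ · e^{μβ} = 2852 × 3.47 = 9900 N.

T_max ≈ 9900 N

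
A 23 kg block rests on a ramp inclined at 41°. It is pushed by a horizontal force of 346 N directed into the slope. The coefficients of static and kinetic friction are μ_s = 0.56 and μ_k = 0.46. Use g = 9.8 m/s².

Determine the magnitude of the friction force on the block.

f ≈ 113 N (down the incline)

Normal direction: N = m g cos θ + P sin θ = 397.1 N.
Along the incline, the net driving force (taking up-slope positive) is P cos θ − m g sin θ = 261.1 − 147.9 = 113.3 N, so equilibrium requires friction f = -113.3 N (down-slope).
Maximum static friction: μ_s N = 0.56 × 397.1 = 222.4 N.
|f_req| = 113.3 ≤ 222.4 N → the block is in equilibrium; friction equals the required value.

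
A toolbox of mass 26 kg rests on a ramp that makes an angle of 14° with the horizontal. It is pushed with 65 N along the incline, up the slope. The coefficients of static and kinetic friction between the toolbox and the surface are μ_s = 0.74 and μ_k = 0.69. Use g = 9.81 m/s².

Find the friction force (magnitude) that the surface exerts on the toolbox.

f ≈ 3.3 N (down the incline)

Perpendicular to the surface, N = m g cos θ = 26·9.81·cos 14° = 247.5 N.
Parallel to the incline, ΣF = 0 gives f = m g sin θ − P = 61.7 − 65 = -3.295 N (up-slope positive).
Static friction can supply at most μ_s N = 183.1 N.
Since |-3.295| ≤ 183.1 N, the toolbox remains in static equilibrium and friction takes exactly the required value.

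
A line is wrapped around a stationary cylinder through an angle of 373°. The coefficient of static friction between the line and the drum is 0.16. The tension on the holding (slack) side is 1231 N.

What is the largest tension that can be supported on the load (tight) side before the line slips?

T_max ≈ 3490 N

At impending slip the capstan equation gives T₂/T₁ = e^{μβ} with β in radians.
β = 373° × π/180 = 6.51 rad.
e^{μβ} = e^{0.16×6.51} = 2.834.
T₂ = T₁ · e^{μβ} = 1231 × 2.834 = 3490 N.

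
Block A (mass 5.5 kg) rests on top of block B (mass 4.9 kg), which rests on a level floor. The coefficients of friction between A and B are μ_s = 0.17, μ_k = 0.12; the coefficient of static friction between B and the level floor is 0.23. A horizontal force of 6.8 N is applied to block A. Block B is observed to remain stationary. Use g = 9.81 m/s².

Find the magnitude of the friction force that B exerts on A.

f ≈ 6.8 N

Normal force at the A–B interface: N₁ = m_A g = 53.96 N.
So the A–B interface can sustain at most μ_s N₁ = 9.172 N of static friction.
P = 6.8 N is within that limit, so A and B move together (both at rest); the A–B friction is simply f₁ = P = 6.8 N.
B experiences an equal 6.8 N forward from A (third law). B is in equilibrium, so the floor supplies f₂ = 6.8 N of static friction (limit μ_s(m_A+m_B)g = 23.47 N, not exceeded).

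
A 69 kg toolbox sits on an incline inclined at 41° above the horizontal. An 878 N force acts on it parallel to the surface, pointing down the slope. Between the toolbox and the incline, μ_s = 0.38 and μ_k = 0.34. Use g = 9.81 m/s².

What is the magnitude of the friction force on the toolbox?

f ≈ 174 N (up the incline)

Perpendicular to the surface, N = m g cos θ = 69·9.81·cos 41° = 510.9 N.
For equilibrium along the incline the friction force must supply f = m g sin θ + P = 444.1 + 878 = 1322 N (positive meaning up-slope).
Maximum static friction available: μ_s N = 0.38 × 510.9 = 194.1 N.
|1322| exceeds 194.1 N, so the toolbox slips down-slope; friction is kinetic, f = μ_k N = 0.34×510.9 = 174 N.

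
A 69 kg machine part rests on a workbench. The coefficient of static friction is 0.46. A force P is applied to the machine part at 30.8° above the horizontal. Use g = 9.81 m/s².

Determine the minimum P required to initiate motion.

N = m g − P sin α (the pull lifts the machine part).
At impending slip, P cos α = μ_s N = μ_s (m g − P sin α).
Solving: P (cos α + μ_s sin α) = μ_s m g → P = 0.46×677/(cos 30.8° + 0.46 sin 30.8°) = 311/1.094 = 284 N.

P ≈ 284 N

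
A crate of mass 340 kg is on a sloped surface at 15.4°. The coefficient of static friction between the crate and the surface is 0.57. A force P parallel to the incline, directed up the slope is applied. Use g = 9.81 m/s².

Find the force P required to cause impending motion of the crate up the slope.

P ≈ 2720 N

At impending motion up the slope, friction acts down-slope at its limit: f = μ_s N.
P is parallel to the surface, so N = m g cos θ = 3220 N.
Along the incline: P = m g sin θ + μ_s N = 886 + 0.57×3220 = 2720 N.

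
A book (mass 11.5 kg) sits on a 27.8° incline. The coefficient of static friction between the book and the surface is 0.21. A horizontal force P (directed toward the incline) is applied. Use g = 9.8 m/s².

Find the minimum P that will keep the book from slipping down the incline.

The book tends to slide down (tan θ > μ_s), so at the point of impending slip friction acts up-slope at its limit: f = μ_s N.
Perpendicular to the incline: N = m g cos θ + P sin θ.
Along the incline: P cos θ + μ_s N = m g sin θ, i.e. P cos θ + μ_s (m g cos θ + P sin θ) = m g sin θ.
Solving, P (cos θ + μ_s sin θ) = m g (sin θ − μ_s cos θ), so P = 113×0.2806/0.9825 = 32.2 N.

P_min ≈ 32.2 N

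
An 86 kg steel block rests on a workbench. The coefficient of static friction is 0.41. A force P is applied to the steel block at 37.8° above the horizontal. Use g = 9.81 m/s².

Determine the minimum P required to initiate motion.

P ≈ 332 N

N = m g − P sin α (the pull lifts the steel block).
At impending slip, P cos α = μ_s N = μ_s (m g − P sin α).
Solving: P (cos α + μ_s sin α) = μ_s m g → P = 0.41×844/(cos 37.8° + 0.41 sin 37.8°) = 346/1.041 = 332 N.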